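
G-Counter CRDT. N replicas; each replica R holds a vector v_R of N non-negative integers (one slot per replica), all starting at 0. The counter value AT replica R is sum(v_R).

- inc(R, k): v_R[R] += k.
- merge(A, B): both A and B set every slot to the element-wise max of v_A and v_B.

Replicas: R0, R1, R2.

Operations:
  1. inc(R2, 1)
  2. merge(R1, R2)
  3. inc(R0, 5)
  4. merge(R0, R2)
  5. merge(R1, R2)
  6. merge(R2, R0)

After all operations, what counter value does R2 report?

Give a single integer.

Answer: 6

Derivation:
Op 1: inc R2 by 1 -> R2=(0,0,1) value=1
Op 2: merge R1<->R2 -> R1=(0,0,1) R2=(0,0,1)
Op 3: inc R0 by 5 -> R0=(5,0,0) value=5
Op 4: merge R0<->R2 -> R0=(5,0,1) R2=(5,0,1)
Op 5: merge R1<->R2 -> R1=(5,0,1) R2=(5,0,1)
Op 6: merge R2<->R0 -> R2=(5,0,1) R0=(5,0,1)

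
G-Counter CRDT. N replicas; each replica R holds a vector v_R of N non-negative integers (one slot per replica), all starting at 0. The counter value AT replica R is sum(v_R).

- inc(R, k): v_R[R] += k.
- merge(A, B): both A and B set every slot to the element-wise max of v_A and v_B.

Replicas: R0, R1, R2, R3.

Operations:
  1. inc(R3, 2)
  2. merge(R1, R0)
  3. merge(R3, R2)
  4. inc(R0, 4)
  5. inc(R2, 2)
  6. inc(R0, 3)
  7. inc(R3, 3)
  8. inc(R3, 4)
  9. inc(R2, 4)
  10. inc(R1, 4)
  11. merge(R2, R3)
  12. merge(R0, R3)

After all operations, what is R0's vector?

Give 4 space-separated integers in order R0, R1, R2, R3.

Op 1: inc R3 by 2 -> R3=(0,0,0,2) value=2
Op 2: merge R1<->R0 -> R1=(0,0,0,0) R0=(0,0,0,0)
Op 3: merge R3<->R2 -> R3=(0,0,0,2) R2=(0,0,0,2)
Op 4: inc R0 by 4 -> R0=(4,0,0,0) value=4
Op 5: inc R2 by 2 -> R2=(0,0,2,2) value=4
Op 6: inc R0 by 3 -> R0=(7,0,0,0) value=7
Op 7: inc R3 by 3 -> R3=(0,0,0,5) value=5
Op 8: inc R3 by 4 -> R3=(0,0,0,9) value=9
Op 9: inc R2 by 4 -> R2=(0,0,6,2) value=8
Op 10: inc R1 by 4 -> R1=(0,4,0,0) value=4
Op 11: merge R2<->R3 -> R2=(0,0,6,9) R3=(0,0,6,9)
Op 12: merge R0<->R3 -> R0=(7,0,6,9) R3=(7,0,6,9)

Answer: 7 0 6 9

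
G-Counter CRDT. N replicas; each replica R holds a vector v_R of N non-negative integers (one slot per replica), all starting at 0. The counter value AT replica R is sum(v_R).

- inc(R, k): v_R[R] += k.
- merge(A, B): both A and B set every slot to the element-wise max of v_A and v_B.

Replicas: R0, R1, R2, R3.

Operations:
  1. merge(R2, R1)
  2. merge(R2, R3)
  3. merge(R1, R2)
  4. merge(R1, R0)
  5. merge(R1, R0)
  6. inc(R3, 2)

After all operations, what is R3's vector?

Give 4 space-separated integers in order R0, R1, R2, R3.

Answer: 0 0 0 2

Derivation:
Op 1: merge R2<->R1 -> R2=(0,0,0,0) R1=(0,0,0,0)
Op 2: merge R2<->R3 -> R2=(0,0,0,0) R3=(0,0,0,0)
Op 3: merge R1<->R2 -> R1=(0,0,0,0) R2=(0,0,0,0)
Op 4: merge R1<->R0 -> R1=(0,0,0,0) R0=(0,0,0,0)
Op 5: merge R1<->R0 -> R1=(0,0,0,0) R0=(0,0,0,0)
Op 6: inc R3 by 2 -> R3=(0,0,0,2) value=2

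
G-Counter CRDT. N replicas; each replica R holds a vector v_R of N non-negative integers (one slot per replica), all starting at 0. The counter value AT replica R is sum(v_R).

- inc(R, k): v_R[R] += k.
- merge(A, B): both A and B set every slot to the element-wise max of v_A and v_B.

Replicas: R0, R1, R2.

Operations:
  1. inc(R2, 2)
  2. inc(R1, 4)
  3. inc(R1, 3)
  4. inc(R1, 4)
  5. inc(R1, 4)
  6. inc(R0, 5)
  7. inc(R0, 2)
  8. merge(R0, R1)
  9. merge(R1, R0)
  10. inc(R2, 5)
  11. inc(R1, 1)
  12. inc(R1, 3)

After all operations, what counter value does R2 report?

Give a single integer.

Answer: 7

Derivation:
Op 1: inc R2 by 2 -> R2=(0,0,2) value=2
Op 2: inc R1 by 4 -> R1=(0,4,0) value=4
Op 3: inc R1 by 3 -> R1=(0,7,0) value=7
Op 4: inc R1 by 4 -> R1=(0,11,0) value=11
Op 5: inc R1 by 4 -> R1=(0,15,0) value=15
Op 6: inc R0 by 5 -> R0=(5,0,0) value=5
Op 7: inc R0 by 2 -> R0=(7,0,0) value=7
Op 8: merge R0<->R1 -> R0=(7,15,0) R1=(7,15,0)
Op 9: merge R1<->R0 -> R1=(7,15,0) R0=(7,15,0)
Op 10: inc R2 by 5 -> R2=(0,0,7) value=7
Op 11: inc R1 by 1 -> R1=(7,16,0) value=23
Op 12: inc R1 by 3 -> R1=(7,19,0) value=26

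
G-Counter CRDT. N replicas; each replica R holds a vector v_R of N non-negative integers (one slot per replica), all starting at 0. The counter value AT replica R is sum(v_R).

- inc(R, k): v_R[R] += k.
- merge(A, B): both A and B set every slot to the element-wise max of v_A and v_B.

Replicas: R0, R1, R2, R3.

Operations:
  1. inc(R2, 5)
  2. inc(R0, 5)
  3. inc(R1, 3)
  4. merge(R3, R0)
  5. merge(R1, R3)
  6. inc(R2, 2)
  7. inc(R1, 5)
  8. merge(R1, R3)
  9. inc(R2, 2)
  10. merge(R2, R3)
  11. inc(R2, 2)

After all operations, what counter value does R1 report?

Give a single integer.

Op 1: inc R2 by 5 -> R2=(0,0,5,0) value=5
Op 2: inc R0 by 5 -> R0=(5,0,0,0) value=5
Op 3: inc R1 by 3 -> R1=(0,3,0,0) value=3
Op 4: merge R3<->R0 -> R3=(5,0,0,0) R0=(5,0,0,0)
Op 5: merge R1<->R3 -> R1=(5,3,0,0) R3=(5,3,0,0)
Op 6: inc R2 by 2 -> R2=(0,0,7,0) value=7
Op 7: inc R1 by 5 -> R1=(5,8,0,0) value=13
Op 8: merge R1<->R3 -> R1=(5,8,0,0) R3=(5,8,0,0)
Op 9: inc R2 by 2 -> R2=(0,0,9,0) value=9
Op 10: merge R2<->R3 -> R2=(5,8,9,0) R3=(5,8,9,0)
Op 11: inc R2 by 2 -> R2=(5,8,11,0) value=24

Answer: 13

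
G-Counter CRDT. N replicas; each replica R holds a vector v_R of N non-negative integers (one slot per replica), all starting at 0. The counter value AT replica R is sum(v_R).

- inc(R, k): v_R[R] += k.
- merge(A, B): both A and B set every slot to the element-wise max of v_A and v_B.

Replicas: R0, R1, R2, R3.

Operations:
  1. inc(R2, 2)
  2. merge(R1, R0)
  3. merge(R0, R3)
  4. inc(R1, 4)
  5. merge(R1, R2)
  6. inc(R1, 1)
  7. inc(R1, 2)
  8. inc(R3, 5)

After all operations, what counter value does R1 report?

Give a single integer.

Op 1: inc R2 by 2 -> R2=(0,0,2,0) value=2
Op 2: merge R1<->R0 -> R1=(0,0,0,0) R0=(0,0,0,0)
Op 3: merge R0<->R3 -> R0=(0,0,0,0) R3=(0,0,0,0)
Op 4: inc R1 by 4 -> R1=(0,4,0,0) value=4
Op 5: merge R1<->R2 -> R1=(0,4,2,0) R2=(0,4,2,0)
Op 6: inc R1 by 1 -> R1=(0,5,2,0) value=7
Op 7: inc R1 by 2 -> R1=(0,7,2,0) value=9
Op 8: inc R3 by 5 -> R3=(0,0,0,5) value=5

Answer: 9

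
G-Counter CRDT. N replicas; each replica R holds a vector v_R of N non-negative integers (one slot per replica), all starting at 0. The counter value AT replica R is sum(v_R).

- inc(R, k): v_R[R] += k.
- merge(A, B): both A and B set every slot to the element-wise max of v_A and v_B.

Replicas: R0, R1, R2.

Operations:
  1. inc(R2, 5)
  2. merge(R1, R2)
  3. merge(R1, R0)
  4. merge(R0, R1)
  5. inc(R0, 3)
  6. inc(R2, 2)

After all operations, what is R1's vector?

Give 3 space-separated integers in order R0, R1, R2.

Answer: 0 0 5

Derivation:
Op 1: inc R2 by 5 -> R2=(0,0,5) value=5
Op 2: merge R1<->R2 -> R1=(0,0,5) R2=(0,0,5)
Op 3: merge R1<->R0 -> R1=(0,0,5) R0=(0,0,5)
Op 4: merge R0<->R1 -> R0=(0,0,5) R1=(0,0,5)
Op 5: inc R0 by 3 -> R0=(3,0,5) value=8
Op 6: inc R2 by 2 -> R2=(0,0,7) value=7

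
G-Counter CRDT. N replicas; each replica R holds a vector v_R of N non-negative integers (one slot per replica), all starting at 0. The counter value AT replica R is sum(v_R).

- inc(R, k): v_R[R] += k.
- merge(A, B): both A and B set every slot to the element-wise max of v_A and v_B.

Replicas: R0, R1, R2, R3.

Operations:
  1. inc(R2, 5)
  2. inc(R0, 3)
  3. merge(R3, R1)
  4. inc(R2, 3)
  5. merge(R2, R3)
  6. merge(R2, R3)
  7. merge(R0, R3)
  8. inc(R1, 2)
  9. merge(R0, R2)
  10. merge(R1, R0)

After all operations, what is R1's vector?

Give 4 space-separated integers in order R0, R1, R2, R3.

Answer: 3 2 8 0

Derivation:
Op 1: inc R2 by 5 -> R2=(0,0,5,0) value=5
Op 2: inc R0 by 3 -> R0=(3,0,0,0) value=3
Op 3: merge R3<->R1 -> R3=(0,0,0,0) R1=(0,0,0,0)
Op 4: inc R2 by 3 -> R2=(0,0,8,0) value=8
Op 5: merge R2<->R3 -> R2=(0,0,8,0) R3=(0,0,8,0)
Op 6: merge R2<->R3 -> R2=(0,0,8,0) R3=(0,0,8,0)
Op 7: merge R0<->R3 -> R0=(3,0,8,0) R3=(3,0,8,0)
Op 8: inc R1 by 2 -> R1=(0,2,0,0) value=2
Op 9: merge R0<->R2 -> R0=(3,0,8,0) R2=(3,0,8,0)
Op 10: merge R1<->R0 -> R1=(3,2,8,0) R0=(3,2,8,0)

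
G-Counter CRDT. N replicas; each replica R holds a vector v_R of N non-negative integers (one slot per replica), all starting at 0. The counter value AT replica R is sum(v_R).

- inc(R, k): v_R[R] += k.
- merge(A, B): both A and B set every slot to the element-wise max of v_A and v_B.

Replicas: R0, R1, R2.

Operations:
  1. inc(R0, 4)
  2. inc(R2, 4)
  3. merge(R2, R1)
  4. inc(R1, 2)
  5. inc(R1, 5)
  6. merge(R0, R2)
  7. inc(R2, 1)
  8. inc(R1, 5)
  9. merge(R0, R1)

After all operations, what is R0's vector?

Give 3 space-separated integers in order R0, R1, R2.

Op 1: inc R0 by 4 -> R0=(4,0,0) value=4
Op 2: inc R2 by 4 -> R2=(0,0,4) value=4
Op 3: merge R2<->R1 -> R2=(0,0,4) R1=(0,0,4)
Op 4: inc R1 by 2 -> R1=(0,2,4) value=6
Op 5: inc R1 by 5 -> R1=(0,7,4) value=11
Op 6: merge R0<->R2 -> R0=(4,0,4) R2=(4,0,4)
Op 7: inc R2 by 1 -> R2=(4,0,5) value=9
Op 8: inc R1 by 5 -> R1=(0,12,4) value=16
Op 9: merge R0<->R1 -> R0=(4,12,4) R1=(4,12,4)

Answer: 4 12 4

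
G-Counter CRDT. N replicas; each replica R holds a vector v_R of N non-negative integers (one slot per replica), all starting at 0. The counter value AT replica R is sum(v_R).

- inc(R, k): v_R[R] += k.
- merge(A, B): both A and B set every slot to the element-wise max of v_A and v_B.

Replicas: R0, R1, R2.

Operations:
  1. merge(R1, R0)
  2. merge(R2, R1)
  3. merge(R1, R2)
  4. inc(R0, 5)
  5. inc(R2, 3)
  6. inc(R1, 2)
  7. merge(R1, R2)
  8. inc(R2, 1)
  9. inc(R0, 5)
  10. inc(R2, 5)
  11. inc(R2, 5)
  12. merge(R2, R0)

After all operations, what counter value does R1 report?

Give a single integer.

Op 1: merge R1<->R0 -> R1=(0,0,0) R0=(0,0,0)
Op 2: merge R2<->R1 -> R2=(0,0,0) R1=(0,0,0)
Op 3: merge R1<->R2 -> R1=(0,0,0) R2=(0,0,0)
Op 4: inc R0 by 5 -> R0=(5,0,0) value=5
Op 5: inc R2 by 3 -> R2=(0,0,3) value=3
Op 6: inc R1 by 2 -> R1=(0,2,0) value=2
Op 7: merge R1<->R2 -> R1=(0,2,3) R2=(0,2,3)
Op 8: inc R2 by 1 -> R2=(0,2,4) value=6
Op 9: inc R0 by 5 -> R0=(10,0,0) value=10
Op 10: inc R2 by 5 -> R2=(0,2,9) value=11
Op 11: inc R2 by 5 -> R2=(0,2,14) value=16
Op 12: merge R2<->R0 -> R2=(10,2,14) R0=(10,2,14)

Answer: 5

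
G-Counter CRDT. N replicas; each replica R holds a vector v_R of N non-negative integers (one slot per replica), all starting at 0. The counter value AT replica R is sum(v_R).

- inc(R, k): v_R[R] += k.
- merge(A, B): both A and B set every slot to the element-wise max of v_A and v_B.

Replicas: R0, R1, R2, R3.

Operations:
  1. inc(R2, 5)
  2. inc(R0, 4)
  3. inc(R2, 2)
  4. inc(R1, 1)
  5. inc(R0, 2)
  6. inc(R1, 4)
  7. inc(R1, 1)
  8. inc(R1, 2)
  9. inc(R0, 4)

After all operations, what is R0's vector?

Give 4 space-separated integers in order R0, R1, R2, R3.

Op 1: inc R2 by 5 -> R2=(0,0,5,0) value=5
Op 2: inc R0 by 4 -> R0=(4,0,0,0) value=4
Op 3: inc R2 by 2 -> R2=(0,0,7,0) value=7
Op 4: inc R1 by 1 -> R1=(0,1,0,0) value=1
Op 5: inc R0 by 2 -> R0=(6,0,0,0) value=6
Op 6: inc R1 by 4 -> R1=(0,5,0,0) value=5
Op 7: inc R1 by 1 -> R1=(0,6,0,0) value=6
Op 8: inc R1 by 2 -> R1=(0,8,0,0) value=8
Op 9: inc R0 by 4 -> R0=(10,0,0,0) value=10

Answer: 10 0 0 0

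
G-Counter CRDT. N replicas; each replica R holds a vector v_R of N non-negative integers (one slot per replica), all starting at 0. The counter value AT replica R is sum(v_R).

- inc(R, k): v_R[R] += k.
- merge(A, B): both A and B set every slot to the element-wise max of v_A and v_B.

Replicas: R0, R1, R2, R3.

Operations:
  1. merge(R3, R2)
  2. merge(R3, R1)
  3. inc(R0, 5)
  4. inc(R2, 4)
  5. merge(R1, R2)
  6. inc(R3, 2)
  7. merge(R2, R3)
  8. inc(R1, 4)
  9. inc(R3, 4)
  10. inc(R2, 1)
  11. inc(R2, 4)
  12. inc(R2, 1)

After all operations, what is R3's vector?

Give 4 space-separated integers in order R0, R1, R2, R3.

Answer: 0 0 4 6

Derivation:
Op 1: merge R3<->R2 -> R3=(0,0,0,0) R2=(0,0,0,0)
Op 2: merge R3<->R1 -> R3=(0,0,0,0) R1=(0,0,0,0)
Op 3: inc R0 by 5 -> R0=(5,0,0,0) value=5
Op 4: inc R2 by 4 -> R2=(0,0,4,0) value=4
Op 5: merge R1<->R2 -> R1=(0,0,4,0) R2=(0,0,4,0)
Op 6: inc R3 by 2 -> R3=(0,0,0,2) value=2
Op 7: merge R2<->R3 -> R2=(0,0,4,2) R3=(0,0,4,2)
Op 8: inc R1 by 4 -> R1=(0,4,4,0) value=8
Op 9: inc R3 by 4 -> R3=(0,0,4,6) value=10
Op 10: inc R2 by 1 -> R2=(0,0,5,2) value=7
Op 11: inc R2 by 4 -> R2=(0,0,9,2) value=11
Op 12: inc R2 by 1 -> R2=(0,0,10,2) value=12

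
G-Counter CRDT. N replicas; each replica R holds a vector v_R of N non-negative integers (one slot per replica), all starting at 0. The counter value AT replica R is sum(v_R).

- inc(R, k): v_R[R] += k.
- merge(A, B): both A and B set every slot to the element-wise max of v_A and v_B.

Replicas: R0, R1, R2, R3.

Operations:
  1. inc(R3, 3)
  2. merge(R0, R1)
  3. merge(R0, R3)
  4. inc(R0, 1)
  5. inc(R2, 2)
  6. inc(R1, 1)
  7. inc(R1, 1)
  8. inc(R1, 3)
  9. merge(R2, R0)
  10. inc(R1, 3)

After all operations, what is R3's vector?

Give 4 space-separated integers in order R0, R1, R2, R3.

Answer: 0 0 0 3

Derivation:
Op 1: inc R3 by 3 -> R3=(0,0,0,3) value=3
Op 2: merge R0<->R1 -> R0=(0,0,0,0) R1=(0,0,0,0)
Op 3: merge R0<->R3 -> R0=(0,0,0,3) R3=(0,0,0,3)
Op 4: inc R0 by 1 -> R0=(1,0,0,3) value=4
Op 5: inc R2 by 2 -> R2=(0,0,2,0) value=2
Op 6: inc R1 by 1 -> R1=(0,1,0,0) value=1
Op 7: inc R1 by 1 -> R1=(0,2,0,0) value=2
Op 8: inc R1 by 3 -> R1=(0,5,0,0) value=5
Op 9: merge R2<->R0 -> R2=(1,0,2,3) R0=(1,0,2,3)
Op 10: inc R1 by 3 -> R1=(0,8,0,0) value=8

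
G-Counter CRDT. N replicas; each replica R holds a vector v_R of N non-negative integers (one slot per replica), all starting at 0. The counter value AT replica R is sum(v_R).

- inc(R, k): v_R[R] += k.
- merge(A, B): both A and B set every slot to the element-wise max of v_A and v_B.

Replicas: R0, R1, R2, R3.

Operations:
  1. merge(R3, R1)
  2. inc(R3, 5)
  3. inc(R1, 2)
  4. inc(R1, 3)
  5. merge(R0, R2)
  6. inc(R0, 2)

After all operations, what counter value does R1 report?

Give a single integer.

Op 1: merge R3<->R1 -> R3=(0,0,0,0) R1=(0,0,0,0)
Op 2: inc R3 by 5 -> R3=(0,0,0,5) value=5
Op 3: inc R1 by 2 -> R1=(0,2,0,0) value=2
Op 4: inc R1 by 3 -> R1=(0,5,0,0) value=5
Op 5: merge R0<->R2 -> R0=(0,0,0,0) R2=(0,0,0,0)
Op 6: inc R0 by 2 -> R0=(2,0,0,0) value=2

Answer: 5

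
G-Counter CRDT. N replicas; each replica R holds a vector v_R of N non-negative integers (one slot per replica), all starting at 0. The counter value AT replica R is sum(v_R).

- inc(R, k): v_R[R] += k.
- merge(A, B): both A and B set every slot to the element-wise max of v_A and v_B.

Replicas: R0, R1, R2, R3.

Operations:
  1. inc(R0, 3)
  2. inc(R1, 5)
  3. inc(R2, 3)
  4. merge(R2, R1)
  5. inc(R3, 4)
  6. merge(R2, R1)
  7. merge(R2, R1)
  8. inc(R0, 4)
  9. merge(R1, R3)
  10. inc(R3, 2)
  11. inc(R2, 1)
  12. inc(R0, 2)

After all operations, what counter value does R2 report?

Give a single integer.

Answer: 9

Derivation:
Op 1: inc R0 by 3 -> R0=(3,0,0,0) value=3
Op 2: inc R1 by 5 -> R1=(0,5,0,0) value=5
Op 3: inc R2 by 3 -> R2=(0,0,3,0) value=3
Op 4: merge R2<->R1 -> R2=(0,5,3,0) R1=(0,5,3,0)
Op 5: inc R3 by 4 -> R3=(0,0,0,4) value=4
Op 6: merge R2<->R1 -> R2=(0,5,3,0) R1=(0,5,3,0)
Op 7: merge R2<->R1 -> R2=(0,5,3,0) R1=(0,5,3,0)
Op 8: inc R0 by 4 -> R0=(7,0,0,0) value=7
Op 9: merge R1<->R3 -> R1=(0,5,3,4) R3=(0,5,3,4)
Op 10: inc R3 by 2 -> R3=(0,5,3,6) value=14
Op 11: inc R2 by 1 -> R2=(0,5,4,0) value=9
Op 12: inc R0 by 2 -> R0=(9,0,0,0) value=9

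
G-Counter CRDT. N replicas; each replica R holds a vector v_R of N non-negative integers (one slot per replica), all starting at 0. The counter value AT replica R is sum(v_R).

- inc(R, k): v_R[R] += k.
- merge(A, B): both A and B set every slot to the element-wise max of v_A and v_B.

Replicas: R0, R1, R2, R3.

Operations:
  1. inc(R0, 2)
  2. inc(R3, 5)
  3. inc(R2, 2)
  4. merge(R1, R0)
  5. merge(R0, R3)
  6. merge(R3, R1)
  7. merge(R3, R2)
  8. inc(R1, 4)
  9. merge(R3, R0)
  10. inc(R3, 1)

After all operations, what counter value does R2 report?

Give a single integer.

Op 1: inc R0 by 2 -> R0=(2,0,0,0) value=2
Op 2: inc R3 by 5 -> R3=(0,0,0,5) value=5
Op 3: inc R2 by 2 -> R2=(0,0,2,0) value=2
Op 4: merge R1<->R0 -> R1=(2,0,0,0) R0=(2,0,0,0)
Op 5: merge R0<->R3 -> R0=(2,0,0,5) R3=(2,0,0,5)
Op 6: merge R3<->R1 -> R3=(2,0,0,5) R1=(2,0,0,5)
Op 7: merge R3<->R2 -> R3=(2,0,2,5) R2=(2,0,2,5)
Op 8: inc R1 by 4 -> R1=(2,4,0,5) value=11
Op 9: merge R3<->R0 -> R3=(2,0,2,5) R0=(2,0,2,5)
Op 10: inc R3 by 1 -> R3=(2,0,2,6) value=10

Answer: 9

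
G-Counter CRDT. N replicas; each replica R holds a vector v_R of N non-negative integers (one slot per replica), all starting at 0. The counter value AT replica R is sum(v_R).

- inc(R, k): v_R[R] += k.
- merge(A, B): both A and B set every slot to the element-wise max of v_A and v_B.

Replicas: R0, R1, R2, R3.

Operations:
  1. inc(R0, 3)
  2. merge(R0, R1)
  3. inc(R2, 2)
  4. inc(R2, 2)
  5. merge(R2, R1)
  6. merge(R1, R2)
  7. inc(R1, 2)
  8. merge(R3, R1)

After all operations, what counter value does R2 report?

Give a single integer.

Answer: 7

Derivation:
Op 1: inc R0 by 3 -> R0=(3,0,0,0) value=3
Op 2: merge R0<->R1 -> R0=(3,0,0,0) R1=(3,0,0,0)
Op 3: inc R2 by 2 -> R2=(0,0,2,0) value=2
Op 4: inc R2 by 2 -> R2=(0,0,4,0) value=4
Op 5: merge R2<->R1 -> R2=(3,0,4,0) R1=(3,0,4,0)
Op 6: merge R1<->R2 -> R1=(3,0,4,0) R2=(3,0,4,0)
Op 7: inc R1 by 2 -> R1=(3,2,4,0) value=9
Op 8: merge R3<->R1 -> R3=(3,2,4,0) R1=(3,2,4,0)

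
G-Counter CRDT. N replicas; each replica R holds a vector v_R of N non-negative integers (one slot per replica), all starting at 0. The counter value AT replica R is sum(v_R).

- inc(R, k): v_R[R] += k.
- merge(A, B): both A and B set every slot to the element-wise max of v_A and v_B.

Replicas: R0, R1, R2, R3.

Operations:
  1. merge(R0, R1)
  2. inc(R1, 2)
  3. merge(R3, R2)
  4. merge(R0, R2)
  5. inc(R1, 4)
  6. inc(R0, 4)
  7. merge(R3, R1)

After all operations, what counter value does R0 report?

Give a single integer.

Answer: 4

Derivation:
Op 1: merge R0<->R1 -> R0=(0,0,0,0) R1=(0,0,0,0)
Op 2: inc R1 by 2 -> R1=(0,2,0,0) value=2
Op 3: merge R3<->R2 -> R3=(0,0,0,0) R2=(0,0,0,0)
Op 4: merge R0<->R2 -> R0=(0,0,0,0) R2=(0,0,0,0)
Op 5: inc R1 by 4 -> R1=(0,6,0,0) value=6
Op 6: inc R0 by 4 -> R0=(4,0,0,0) value=4
Op 7: merge R3<->R1 -> R3=(0,6,0,0) R1=(0,6,0,0)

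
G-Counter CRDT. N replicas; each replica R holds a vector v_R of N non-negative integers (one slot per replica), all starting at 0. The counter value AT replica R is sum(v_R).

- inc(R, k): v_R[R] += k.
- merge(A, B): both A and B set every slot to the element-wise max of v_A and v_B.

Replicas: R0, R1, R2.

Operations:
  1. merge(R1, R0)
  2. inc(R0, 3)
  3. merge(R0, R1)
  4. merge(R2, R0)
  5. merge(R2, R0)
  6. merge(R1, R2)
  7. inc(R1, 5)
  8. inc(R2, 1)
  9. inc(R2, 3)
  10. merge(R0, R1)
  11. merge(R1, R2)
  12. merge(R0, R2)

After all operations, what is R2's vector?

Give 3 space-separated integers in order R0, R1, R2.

Op 1: merge R1<->R0 -> R1=(0,0,0) R0=(0,0,0)
Op 2: inc R0 by 3 -> R0=(3,0,0) value=3
Op 3: merge R0<->R1 -> R0=(3,0,0) R1=(3,0,0)
Op 4: merge R2<->R0 -> R2=(3,0,0) R0=(3,0,0)
Op 5: merge R2<->R0 -> R2=(3,0,0) R0=(3,0,0)
Op 6: merge R1<->R2 -> R1=(3,0,0) R2=(3,0,0)
Op 7: inc R1 by 5 -> R1=(3,5,0) value=8
Op 8: inc R2 by 1 -> R2=(3,0,1) value=4
Op 9: inc R2 by 3 -> R2=(3,0,4) value=7
Op 10: merge R0<->R1 -> R0=(3,5,0) R1=(3,5,0)
Op 11: merge R1<->R2 -> R1=(3,5,4) R2=(3,5,4)
Op 12: merge R0<->R2 -> R0=(3,5,4) R2=(3,5,4)

Answer: 3 5 4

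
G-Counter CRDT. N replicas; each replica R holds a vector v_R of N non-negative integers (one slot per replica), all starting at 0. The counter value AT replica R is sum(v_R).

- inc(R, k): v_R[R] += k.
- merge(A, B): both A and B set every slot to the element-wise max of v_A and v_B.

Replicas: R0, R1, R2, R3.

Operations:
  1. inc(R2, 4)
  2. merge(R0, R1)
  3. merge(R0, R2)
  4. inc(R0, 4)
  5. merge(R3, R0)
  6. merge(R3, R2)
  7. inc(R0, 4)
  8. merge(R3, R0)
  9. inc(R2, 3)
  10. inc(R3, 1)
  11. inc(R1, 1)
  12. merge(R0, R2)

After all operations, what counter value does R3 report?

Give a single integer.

Answer: 13

Derivation:
Op 1: inc R2 by 4 -> R2=(0,0,4,0) value=4
Op 2: merge R0<->R1 -> R0=(0,0,0,0) R1=(0,0,0,0)
Op 3: merge R0<->R2 -> R0=(0,0,4,0) R2=(0,0,4,0)
Op 4: inc R0 by 4 -> R0=(4,0,4,0) value=8
Op 5: merge R3<->R0 -> R3=(4,0,4,0) R0=(4,0,4,0)
Op 6: merge R3<->R2 -> R3=(4,0,4,0) R2=(4,0,4,0)
Op 7: inc R0 by 4 -> R0=(8,0,4,0) value=12
Op 8: merge R3<->R0 -> R3=(8,0,4,0) R0=(8,0,4,0)
Op 9: inc R2 by 3 -> R2=(4,0,7,0) value=11
Op 10: inc R3 by 1 -> R3=(8,0,4,1) value=13
Op 11: inc R1 by 1 -> R1=(0,1,0,0) value=1
Op 12: merge R0<->R2 -> R0=(8,0,7,0) R2=(8,0,7,0)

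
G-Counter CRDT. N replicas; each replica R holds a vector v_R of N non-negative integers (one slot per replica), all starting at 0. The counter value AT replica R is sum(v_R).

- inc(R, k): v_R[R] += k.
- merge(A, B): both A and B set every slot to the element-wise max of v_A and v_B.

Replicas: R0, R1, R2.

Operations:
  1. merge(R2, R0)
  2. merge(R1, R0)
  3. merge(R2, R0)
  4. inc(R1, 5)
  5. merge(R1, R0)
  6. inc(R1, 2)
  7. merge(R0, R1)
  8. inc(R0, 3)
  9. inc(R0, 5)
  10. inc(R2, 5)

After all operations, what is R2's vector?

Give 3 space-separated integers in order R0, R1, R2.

Answer: 0 0 5

Derivation:
Op 1: merge R2<->R0 -> R2=(0,0,0) R0=(0,0,0)
Op 2: merge R1<->R0 -> R1=(0,0,0) R0=(0,0,0)
Op 3: merge R2<->R0 -> R2=(0,0,0) R0=(0,0,0)
Op 4: inc R1 by 5 -> R1=(0,5,0) value=5
Op 5: merge R1<->R0 -> R1=(0,5,0) R0=(0,5,0)
Op 6: inc R1 by 2 -> R1=(0,7,0) value=7
Op 7: merge R0<->R1 -> R0=(0,7,0) R1=(0,7,0)
Op 8: inc R0 by 3 -> R0=(3,7,0) value=10
Op 9: inc R0 by 5 -> R0=(8,7,0) value=15
Op 10: inc R2 by 5 -> R2=(0,0,5) value=5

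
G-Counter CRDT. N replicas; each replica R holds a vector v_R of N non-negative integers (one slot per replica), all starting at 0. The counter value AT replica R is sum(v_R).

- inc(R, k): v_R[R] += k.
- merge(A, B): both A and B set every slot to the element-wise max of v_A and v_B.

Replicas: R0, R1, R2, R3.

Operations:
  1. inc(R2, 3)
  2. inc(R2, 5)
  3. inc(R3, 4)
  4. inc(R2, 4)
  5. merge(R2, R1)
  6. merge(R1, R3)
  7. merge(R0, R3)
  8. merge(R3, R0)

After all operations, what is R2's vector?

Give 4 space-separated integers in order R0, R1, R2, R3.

Answer: 0 0 12 0

Derivation:
Op 1: inc R2 by 3 -> R2=(0,0,3,0) value=3
Op 2: inc R2 by 5 -> R2=(0,0,8,0) value=8
Op 3: inc R3 by 4 -> R3=(0,0,0,4) value=4
Op 4: inc R2 by 4 -> R2=(0,0,12,0) value=12
Op 5: merge R2<->R1 -> R2=(0,0,12,0) R1=(0,0,12,0)
Op 6: merge R1<->R3 -> R1=(0,0,12,4) R3=(0,0,12,4)
Op 7: merge R0<->R3 -> R0=(0,0,12,4) R3=(0,0,12,4)
Op 8: merge R3<->R0 -> R3=(0,0,12,4) R0=(0,0,12,4)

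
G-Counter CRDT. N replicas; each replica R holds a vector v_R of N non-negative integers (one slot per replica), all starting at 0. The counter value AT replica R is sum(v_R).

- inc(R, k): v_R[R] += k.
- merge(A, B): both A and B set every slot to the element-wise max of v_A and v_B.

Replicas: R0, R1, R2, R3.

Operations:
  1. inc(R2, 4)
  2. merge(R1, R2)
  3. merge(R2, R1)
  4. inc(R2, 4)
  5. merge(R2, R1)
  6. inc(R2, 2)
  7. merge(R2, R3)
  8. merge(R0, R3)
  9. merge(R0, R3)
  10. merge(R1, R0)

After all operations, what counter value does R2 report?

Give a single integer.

Answer: 10

Derivation:
Op 1: inc R2 by 4 -> R2=(0,0,4,0) value=4
Op 2: merge R1<->R2 -> R1=(0,0,4,0) R2=(0,0,4,0)
Op 3: merge R2<->R1 -> R2=(0,0,4,0) R1=(0,0,4,0)
Op 4: inc R2 by 4 -> R2=(0,0,8,0) value=8
Op 5: merge R2<->R1 -> R2=(0,0,8,0) R1=(0,0,8,0)
Op 6: inc R2 by 2 -> R2=(0,0,10,0) value=10
Op 7: merge R2<->R3 -> R2=(0,0,10,0) R3=(0,0,10,0)
Op 8: merge R0<->R3 -> R0=(0,0,10,0) R3=(0,0,10,0)
Op 9: merge R0<->R3 -> R0=(0,0,10,0) R3=(0,0,10,0)
Op 10: merge R1<->R0 -> R1=(0,0,10,0) R0=(0,0,10,0)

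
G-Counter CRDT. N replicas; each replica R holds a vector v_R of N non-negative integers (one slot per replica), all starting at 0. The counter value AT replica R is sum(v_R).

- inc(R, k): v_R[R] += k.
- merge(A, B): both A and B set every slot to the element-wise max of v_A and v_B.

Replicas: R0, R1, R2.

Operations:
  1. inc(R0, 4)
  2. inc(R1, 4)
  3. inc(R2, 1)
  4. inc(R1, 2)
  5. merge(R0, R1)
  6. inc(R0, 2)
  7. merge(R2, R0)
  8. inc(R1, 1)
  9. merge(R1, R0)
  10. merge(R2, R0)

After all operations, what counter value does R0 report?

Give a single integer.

Op 1: inc R0 by 4 -> R0=(4,0,0) value=4
Op 2: inc R1 by 4 -> R1=(0,4,0) value=4
Op 3: inc R2 by 1 -> R2=(0,0,1) value=1
Op 4: inc R1 by 2 -> R1=(0,6,0) value=6
Op 5: merge R0<->R1 -> R0=(4,6,0) R1=(4,6,0)
Op 6: inc R0 by 2 -> R0=(6,6,0) value=12
Op 7: merge R2<->R0 -> R2=(6,6,1) R0=(6,6,1)
Op 8: inc R1 by 1 -> R1=(4,7,0) value=11
Op 9: merge R1<->R0 -> R1=(6,7,1) R0=(6,7,1)
Op 10: merge R2<->R0 -> R2=(6,7,1) R0=(6,7,1)

Answer: 14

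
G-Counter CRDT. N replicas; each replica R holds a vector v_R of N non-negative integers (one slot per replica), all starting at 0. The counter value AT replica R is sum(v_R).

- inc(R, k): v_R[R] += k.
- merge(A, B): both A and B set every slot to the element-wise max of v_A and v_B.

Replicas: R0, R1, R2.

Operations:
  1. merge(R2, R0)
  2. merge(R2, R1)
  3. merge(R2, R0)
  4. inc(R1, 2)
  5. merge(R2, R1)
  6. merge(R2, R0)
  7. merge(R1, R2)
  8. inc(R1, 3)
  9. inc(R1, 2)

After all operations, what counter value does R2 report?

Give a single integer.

Answer: 2

Derivation:
Op 1: merge R2<->R0 -> R2=(0,0,0) R0=(0,0,0)
Op 2: merge R2<->R1 -> R2=(0,0,0) R1=(0,0,0)
Op 3: merge R2<->R0 -> R2=(0,0,0) R0=(0,0,0)
Op 4: inc R1 by 2 -> R1=(0,2,0) value=2
Op 5: merge R2<->R1 -> R2=(0,2,0) R1=(0,2,0)
Op 6: merge R2<->R0 -> R2=(0,2,0) R0=(0,2,0)
Op 7: merge R1<->R2 -> R1=(0,2,0) R2=(0,2,0)
Op 8: inc R1 by 3 -> R1=(0,5,0) value=5
Op 9: inc R1 by 2 -> R1=(0,7,0) value=7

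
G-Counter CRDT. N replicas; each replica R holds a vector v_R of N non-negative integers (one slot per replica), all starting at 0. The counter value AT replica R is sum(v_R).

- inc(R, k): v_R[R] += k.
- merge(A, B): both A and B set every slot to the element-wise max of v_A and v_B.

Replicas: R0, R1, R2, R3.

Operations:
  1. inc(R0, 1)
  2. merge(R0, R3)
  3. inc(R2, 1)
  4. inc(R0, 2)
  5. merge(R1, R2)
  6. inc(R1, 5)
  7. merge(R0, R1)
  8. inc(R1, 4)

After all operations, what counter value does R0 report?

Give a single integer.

Op 1: inc R0 by 1 -> R0=(1,0,0,0) value=1
Op 2: merge R0<->R3 -> R0=(1,0,0,0) R3=(1,0,0,0)
Op 3: inc R2 by 1 -> R2=(0,0,1,0) value=1
Op 4: inc R0 by 2 -> R0=(3,0,0,0) value=3
Op 5: merge R1<->R2 -> R1=(0,0,1,0) R2=(0,0,1,0)
Op 6: inc R1 by 5 -> R1=(0,5,1,0) value=6
Op 7: merge R0<->R1 -> R0=(3,5,1,0) R1=(3,5,1,0)
Op 8: inc R1 by 4 -> R1=(3,9,1,0) value=13

Answer: 9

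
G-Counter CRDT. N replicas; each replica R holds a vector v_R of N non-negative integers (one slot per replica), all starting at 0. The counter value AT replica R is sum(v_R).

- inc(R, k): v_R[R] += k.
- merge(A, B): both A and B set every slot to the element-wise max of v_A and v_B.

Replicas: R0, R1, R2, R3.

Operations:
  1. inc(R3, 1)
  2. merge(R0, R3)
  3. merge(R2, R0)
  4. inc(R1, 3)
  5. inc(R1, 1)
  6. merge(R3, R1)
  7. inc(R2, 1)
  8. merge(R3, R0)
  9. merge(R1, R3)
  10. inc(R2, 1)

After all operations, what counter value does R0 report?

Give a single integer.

Answer: 5

Derivation:
Op 1: inc R3 by 1 -> R3=(0,0,0,1) value=1
Op 2: merge R0<->R3 -> R0=(0,0,0,1) R3=(0,0,0,1)
Op 3: merge R2<->R0 -> R2=(0,0,0,1) R0=(0,0,0,1)
Op 4: inc R1 by 3 -> R1=(0,3,0,0) value=3
Op 5: inc R1 by 1 -> R1=(0,4,0,0) value=4
Op 6: merge R3<->R1 -> R3=(0,4,0,1) R1=(0,4,0,1)
Op 7: inc R2 by 1 -> R2=(0,0,1,1) value=2
Op 8: merge R3<->R0 -> R3=(0,4,0,1) R0=(0,4,0,1)
Op 9: merge R1<->R3 -> R1=(0,4,0,1) R3=(0,4,0,1)
Op 10: inc R2 by 1 -> R2=(0,0,2,1) value=3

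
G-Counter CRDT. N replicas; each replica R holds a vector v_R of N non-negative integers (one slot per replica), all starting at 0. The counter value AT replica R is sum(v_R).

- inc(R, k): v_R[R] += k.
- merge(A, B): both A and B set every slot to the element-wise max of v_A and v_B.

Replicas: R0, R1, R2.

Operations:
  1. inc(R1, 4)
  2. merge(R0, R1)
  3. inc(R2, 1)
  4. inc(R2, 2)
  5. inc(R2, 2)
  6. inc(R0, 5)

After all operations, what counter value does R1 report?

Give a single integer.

Op 1: inc R1 by 4 -> R1=(0,4,0) value=4
Op 2: merge R0<->R1 -> R0=(0,4,0) R1=(0,4,0)
Op 3: inc R2 by 1 -> R2=(0,0,1) value=1
Op 4: inc R2 by 2 -> R2=(0,0,3) value=3
Op 5: inc R2 by 2 -> R2=(0,0,5) value=5
Op 6: inc R0 by 5 -> R0=(5,4,0) value=9

Answer: 4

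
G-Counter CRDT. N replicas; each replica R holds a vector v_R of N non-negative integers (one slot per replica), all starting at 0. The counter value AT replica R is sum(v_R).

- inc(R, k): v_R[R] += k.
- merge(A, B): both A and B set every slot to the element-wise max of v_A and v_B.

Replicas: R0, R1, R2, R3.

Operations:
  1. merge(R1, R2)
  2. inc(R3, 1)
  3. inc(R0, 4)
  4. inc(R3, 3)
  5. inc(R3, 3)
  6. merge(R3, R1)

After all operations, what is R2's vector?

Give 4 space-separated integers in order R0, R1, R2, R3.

Op 1: merge R1<->R2 -> R1=(0,0,0,0) R2=(0,0,0,0)
Op 2: inc R3 by 1 -> R3=(0,0,0,1) value=1
Op 3: inc R0 by 4 -> R0=(4,0,0,0) value=4
Op 4: inc R3 by 3 -> R3=(0,0,0,4) value=4
Op 5: inc R3 by 3 -> R3=(0,0,0,7) value=7
Op 6: merge R3<->R1 -> R3=(0,0,0,7) R1=(0,0,0,7)

Answer: 0 0 0 0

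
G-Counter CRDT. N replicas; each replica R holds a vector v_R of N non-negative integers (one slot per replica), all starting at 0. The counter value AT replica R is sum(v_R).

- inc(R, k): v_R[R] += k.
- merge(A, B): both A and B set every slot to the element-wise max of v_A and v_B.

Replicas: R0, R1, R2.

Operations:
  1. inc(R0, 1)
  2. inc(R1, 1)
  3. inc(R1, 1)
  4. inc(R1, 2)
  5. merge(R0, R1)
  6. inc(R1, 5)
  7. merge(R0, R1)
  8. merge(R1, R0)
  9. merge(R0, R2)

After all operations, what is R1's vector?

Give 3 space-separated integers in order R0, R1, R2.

Op 1: inc R0 by 1 -> R0=(1,0,0) value=1
Op 2: inc R1 by 1 -> R1=(0,1,0) value=1
Op 3: inc R1 by 1 -> R1=(0,2,0) value=2
Op 4: inc R1 by 2 -> R1=(0,4,0) value=4
Op 5: merge R0<->R1 -> R0=(1,4,0) R1=(1,4,0)
Op 6: inc R1 by 5 -> R1=(1,9,0) value=10
Op 7: merge R0<->R1 -> R0=(1,9,0) R1=(1,9,0)
Op 8: merge R1<->R0 -> R1=(1,9,0) R0=(1,9,0)
Op 9: merge R0<->R2 -> R0=(1,9,0) R2=(1,9,0)

Answer: 1 9 0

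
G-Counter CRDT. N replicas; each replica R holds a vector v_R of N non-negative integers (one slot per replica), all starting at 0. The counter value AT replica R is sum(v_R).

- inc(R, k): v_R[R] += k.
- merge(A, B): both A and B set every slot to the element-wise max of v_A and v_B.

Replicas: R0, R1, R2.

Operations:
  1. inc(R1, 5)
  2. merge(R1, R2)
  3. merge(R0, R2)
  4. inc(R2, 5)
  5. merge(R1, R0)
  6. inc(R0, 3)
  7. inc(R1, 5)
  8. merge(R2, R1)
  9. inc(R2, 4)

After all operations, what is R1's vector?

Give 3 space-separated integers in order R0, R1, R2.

Op 1: inc R1 by 5 -> R1=(0,5,0) value=5
Op 2: merge R1<->R2 -> R1=(0,5,0) R2=(0,5,0)
Op 3: merge R0<->R2 -> R0=(0,5,0) R2=(0,5,0)
Op 4: inc R2 by 5 -> R2=(0,5,5) value=10
Op 5: merge R1<->R0 -> R1=(0,5,0) R0=(0,5,0)
Op 6: inc R0 by 3 -> R0=(3,5,0) value=8
Op 7: inc R1 by 5 -> R1=(0,10,0) value=10
Op 8: merge R2<->R1 -> R2=(0,10,5) R1=(0,10,5)
Op 9: inc R2 by 4 -> R2=(0,10,9) value=19

Answer: 0 10 5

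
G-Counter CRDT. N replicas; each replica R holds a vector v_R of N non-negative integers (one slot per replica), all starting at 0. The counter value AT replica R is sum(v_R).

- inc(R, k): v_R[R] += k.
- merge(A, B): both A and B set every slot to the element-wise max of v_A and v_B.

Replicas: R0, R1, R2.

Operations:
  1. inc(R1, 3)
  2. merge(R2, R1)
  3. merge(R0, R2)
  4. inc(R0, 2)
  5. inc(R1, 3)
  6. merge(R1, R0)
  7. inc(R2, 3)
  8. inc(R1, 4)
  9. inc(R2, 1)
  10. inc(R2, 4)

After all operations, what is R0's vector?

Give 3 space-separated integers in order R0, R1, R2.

Answer: 2 6 0

Derivation:
Op 1: inc R1 by 3 -> R1=(0,3,0) value=3
Op 2: merge R2<->R1 -> R2=(0,3,0) R1=(0,3,0)
Op 3: merge R0<->R2 -> R0=(0,3,0) R2=(0,3,0)
Op 4: inc R0 by 2 -> R0=(2,3,0) value=5
Op 5: inc R1 by 3 -> R1=(0,6,0) value=6
Op 6: merge R1<->R0 -> R1=(2,6,0) R0=(2,6,0)
Op 7: inc R2 by 3 -> R2=(0,3,3) value=6
Op 8: inc R1 by 4 -> R1=(2,10,0) value=12
Op 9: inc R2 by 1 -> R2=(0,3,4) value=7
Op 10: inc R2 by 4 -> R2=(0,3,8) value=11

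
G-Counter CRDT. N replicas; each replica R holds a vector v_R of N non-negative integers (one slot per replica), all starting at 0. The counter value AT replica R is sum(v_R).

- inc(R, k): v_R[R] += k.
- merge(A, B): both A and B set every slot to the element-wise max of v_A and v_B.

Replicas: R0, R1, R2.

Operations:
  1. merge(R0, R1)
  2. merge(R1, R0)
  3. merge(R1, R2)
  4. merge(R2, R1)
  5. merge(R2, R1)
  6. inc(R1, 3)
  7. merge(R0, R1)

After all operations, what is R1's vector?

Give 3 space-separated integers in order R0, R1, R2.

Op 1: merge R0<->R1 -> R0=(0,0,0) R1=(0,0,0)
Op 2: merge R1<->R0 -> R1=(0,0,0) R0=(0,0,0)
Op 3: merge R1<->R2 -> R1=(0,0,0) R2=(0,0,0)
Op 4: merge R2<->R1 -> R2=(0,0,0) R1=(0,0,0)
Op 5: merge R2<->R1 -> R2=(0,0,0) R1=(0,0,0)
Op 6: inc R1 by 3 -> R1=(0,3,0) value=3
Op 7: merge R0<->R1 -> R0=(0,3,0) R1=(0,3,0)

Answer: 0 3 0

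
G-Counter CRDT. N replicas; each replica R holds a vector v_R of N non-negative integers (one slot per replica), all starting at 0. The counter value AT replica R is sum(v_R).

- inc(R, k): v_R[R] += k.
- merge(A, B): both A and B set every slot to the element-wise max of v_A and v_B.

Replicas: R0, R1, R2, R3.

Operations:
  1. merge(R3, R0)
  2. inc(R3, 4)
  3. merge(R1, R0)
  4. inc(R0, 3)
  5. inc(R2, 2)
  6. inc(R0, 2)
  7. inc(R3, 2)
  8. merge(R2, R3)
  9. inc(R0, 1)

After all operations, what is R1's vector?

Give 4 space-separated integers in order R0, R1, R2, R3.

Answer: 0 0 0 0

Derivation:
Op 1: merge R3<->R0 -> R3=(0,0,0,0) R0=(0,0,0,0)
Op 2: inc R3 by 4 -> R3=(0,0,0,4) value=4
Op 3: merge R1<->R0 -> R1=(0,0,0,0) R0=(0,0,0,0)
Op 4: inc R0 by 3 -> R0=(3,0,0,0) value=3
Op 5: inc R2 by 2 -> R2=(0,0,2,0) value=2
Op 6: inc R0 by 2 -> R0=(5,0,0,0) value=5
Op 7: inc R3 by 2 -> R3=(0,0,0,6) value=6
Op 8: merge R2<->R3 -> R2=(0,0,2,6) R3=(0,0,2,6)
Op 9: inc R0 by 1 -> R0=(6,0,0,0) value=6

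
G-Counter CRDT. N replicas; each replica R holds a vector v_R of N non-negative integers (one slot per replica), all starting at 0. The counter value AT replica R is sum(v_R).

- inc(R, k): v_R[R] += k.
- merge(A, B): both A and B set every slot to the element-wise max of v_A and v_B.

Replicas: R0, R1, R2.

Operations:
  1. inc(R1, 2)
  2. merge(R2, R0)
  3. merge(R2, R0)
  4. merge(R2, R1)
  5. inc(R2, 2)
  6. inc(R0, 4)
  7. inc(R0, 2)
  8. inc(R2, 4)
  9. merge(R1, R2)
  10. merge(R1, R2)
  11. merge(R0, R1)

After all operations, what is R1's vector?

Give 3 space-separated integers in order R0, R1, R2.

Answer: 6 2 6

Derivation:
Op 1: inc R1 by 2 -> R1=(0,2,0) value=2
Op 2: merge R2<->R0 -> R2=(0,0,0) R0=(0,0,0)
Op 3: merge R2<->R0 -> R2=(0,0,0) R0=(0,0,0)
Op 4: merge R2<->R1 -> R2=(0,2,0) R1=(0,2,0)
Op 5: inc R2 by 2 -> R2=(0,2,2) value=4
Op 6: inc R0 by 4 -> R0=(4,0,0) value=4
Op 7: inc R0 by 2 -> R0=(6,0,0) value=6
Op 8: inc R2 by 4 -> R2=(0,2,6) value=8
Op 9: merge R1<->R2 -> R1=(0,2,6) R2=(0,2,6)
Op 10: merge R1<->R2 -> R1=(0,2,6) R2=(0,2,6)
Op 11: merge R0<->R1 -> R0=(6,2,6) R1=(6,2,6)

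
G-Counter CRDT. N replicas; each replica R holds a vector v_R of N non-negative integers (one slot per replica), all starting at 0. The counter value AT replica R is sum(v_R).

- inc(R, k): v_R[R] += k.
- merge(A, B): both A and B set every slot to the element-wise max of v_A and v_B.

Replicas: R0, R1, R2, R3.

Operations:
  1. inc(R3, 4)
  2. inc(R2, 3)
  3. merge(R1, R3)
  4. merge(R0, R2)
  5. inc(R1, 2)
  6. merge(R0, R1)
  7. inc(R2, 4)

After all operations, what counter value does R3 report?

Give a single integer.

Answer: 4

Derivation:
Op 1: inc R3 by 4 -> R3=(0,0,0,4) value=4
Op 2: inc R2 by 3 -> R2=(0,0,3,0) value=3
Op 3: merge R1<->R3 -> R1=(0,0,0,4) R3=(0,0,0,4)
Op 4: merge R0<->R2 -> R0=(0,0,3,0) R2=(0,0,3,0)
Op 5: inc R1 by 2 -> R1=(0,2,0,4) value=6
Op 6: merge R0<->R1 -> R0=(0,2,3,4) R1=(0,2,3,4)
Op 7: inc R2 by 4 -> R2=(0,0,7,0) value=7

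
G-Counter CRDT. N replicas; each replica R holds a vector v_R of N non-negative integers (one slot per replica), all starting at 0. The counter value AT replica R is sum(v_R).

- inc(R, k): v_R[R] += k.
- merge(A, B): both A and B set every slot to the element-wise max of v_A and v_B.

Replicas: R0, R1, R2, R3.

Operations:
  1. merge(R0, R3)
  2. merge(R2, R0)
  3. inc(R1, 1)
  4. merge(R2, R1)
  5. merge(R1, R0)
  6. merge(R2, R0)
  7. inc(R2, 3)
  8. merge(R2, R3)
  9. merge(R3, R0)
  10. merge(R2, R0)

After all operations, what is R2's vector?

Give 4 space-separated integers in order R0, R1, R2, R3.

Op 1: merge R0<->R3 -> R0=(0,0,0,0) R3=(0,0,0,0)
Op 2: merge R2<->R0 -> R2=(0,0,0,0) R0=(0,0,0,0)
Op 3: inc R1 by 1 -> R1=(0,1,0,0) value=1
Op 4: merge R2<->R1 -> R2=(0,1,0,0) R1=(0,1,0,0)
Op 5: merge R1<->R0 -> R1=(0,1,0,0) R0=(0,1,0,0)
Op 6: merge R2<->R0 -> R2=(0,1,0,0) R0=(0,1,0,0)
Op 7: inc R2 by 3 -> R2=(0,1,3,0) value=4
Op 8: merge R2<->R3 -> R2=(0,1,3,0) R3=(0,1,3,0)
Op 9: merge R3<->R0 -> R3=(0,1,3,0) R0=(0,1,3,0)
Op 10: merge R2<->R0 -> R2=(0,1,3,0) R0=(0,1,3,0)

Answer: 0 1 3 0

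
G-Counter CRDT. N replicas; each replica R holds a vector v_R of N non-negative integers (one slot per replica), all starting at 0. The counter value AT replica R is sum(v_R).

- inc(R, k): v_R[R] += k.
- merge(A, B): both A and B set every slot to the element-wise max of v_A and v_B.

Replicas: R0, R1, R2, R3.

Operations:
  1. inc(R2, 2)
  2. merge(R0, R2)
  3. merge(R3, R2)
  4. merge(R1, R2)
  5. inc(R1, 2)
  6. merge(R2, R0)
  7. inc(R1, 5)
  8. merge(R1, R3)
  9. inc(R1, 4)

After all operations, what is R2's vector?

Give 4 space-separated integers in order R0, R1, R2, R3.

Op 1: inc R2 by 2 -> R2=(0,0,2,0) value=2
Op 2: merge R0<->R2 -> R0=(0,0,2,0) R2=(0,0,2,0)
Op 3: merge R3<->R2 -> R3=(0,0,2,0) R2=(0,0,2,0)
Op 4: merge R1<->R2 -> R1=(0,0,2,0) R2=(0,0,2,0)
Op 5: inc R1 by 2 -> R1=(0,2,2,0) value=4
Op 6: merge R2<->R0 -> R2=(0,0,2,0) R0=(0,0,2,0)
Op 7: inc R1 by 5 -> R1=(0,7,2,0) value=9
Op 8: merge R1<->R3 -> R1=(0,7,2,0) R3=(0,7,2,0)
Op 9: inc R1 by 4 -> R1=(0,11,2,0) value=13

Answer: 0 0 2 0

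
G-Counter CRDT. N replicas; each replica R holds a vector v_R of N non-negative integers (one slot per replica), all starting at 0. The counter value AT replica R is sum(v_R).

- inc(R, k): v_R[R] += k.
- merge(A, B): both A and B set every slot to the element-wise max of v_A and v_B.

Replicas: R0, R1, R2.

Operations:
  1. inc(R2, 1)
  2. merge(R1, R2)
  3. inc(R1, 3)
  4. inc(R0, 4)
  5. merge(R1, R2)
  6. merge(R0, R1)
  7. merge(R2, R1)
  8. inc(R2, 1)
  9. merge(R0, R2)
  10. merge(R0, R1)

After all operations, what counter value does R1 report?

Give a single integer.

Answer: 9

Derivation:
Op 1: inc R2 by 1 -> R2=(0,0,1) value=1
Op 2: merge R1<->R2 -> R1=(0,0,1) R2=(0,0,1)
Op 3: inc R1 by 3 -> R1=(0,3,1) value=4
Op 4: inc R0 by 4 -> R0=(4,0,0) value=4
Op 5: merge R1<->R2 -> R1=(0,3,1) R2=(0,3,1)
Op 6: merge R0<->R1 -> R0=(4,3,1) R1=(4,3,1)
Op 7: merge R2<->R1 -> R2=(4,3,1) R1=(4,3,1)
Op 8: inc R2 by 1 -> R2=(4,3,2) value=9
Op 9: merge R0<->R2 -> R0=(4,3,2) R2=(4,3,2)
Op 10: merge R0<->R1 -> R0=(4,3,2) R1=(4,3,2)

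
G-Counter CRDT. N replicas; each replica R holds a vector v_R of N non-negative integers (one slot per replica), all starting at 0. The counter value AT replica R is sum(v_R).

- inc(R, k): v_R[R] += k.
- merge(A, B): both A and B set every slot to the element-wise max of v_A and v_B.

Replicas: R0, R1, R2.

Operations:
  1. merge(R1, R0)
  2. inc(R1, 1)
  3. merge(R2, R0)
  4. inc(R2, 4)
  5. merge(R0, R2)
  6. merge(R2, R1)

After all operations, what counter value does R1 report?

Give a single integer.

Op 1: merge R1<->R0 -> R1=(0,0,0) R0=(0,0,0)
Op 2: inc R1 by 1 -> R1=(0,1,0) value=1
Op 3: merge R2<->R0 -> R2=(0,0,0) R0=(0,0,0)
Op 4: inc R2 by 4 -> R2=(0,0,4) value=4
Op 5: merge R0<->R2 -> R0=(0,0,4) R2=(0,0,4)
Op 6: merge R2<->R1 -> R2=(0,1,4) R1=(0,1,4)

Answer: 5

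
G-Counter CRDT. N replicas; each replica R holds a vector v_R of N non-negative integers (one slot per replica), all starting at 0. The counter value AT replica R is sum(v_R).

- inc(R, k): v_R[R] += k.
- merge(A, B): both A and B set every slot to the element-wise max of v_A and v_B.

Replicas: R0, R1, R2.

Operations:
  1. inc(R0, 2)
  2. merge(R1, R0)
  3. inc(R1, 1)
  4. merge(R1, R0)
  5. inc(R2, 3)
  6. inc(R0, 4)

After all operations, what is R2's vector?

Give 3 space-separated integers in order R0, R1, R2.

Op 1: inc R0 by 2 -> R0=(2,0,0) value=2
Op 2: merge R1<->R0 -> R1=(2,0,0) R0=(2,0,0)
Op 3: inc R1 by 1 -> R1=(2,1,0) value=3
Op 4: merge R1<->R0 -> R1=(2,1,0) R0=(2,1,0)
Op 5: inc R2 by 3 -> R2=(0,0,3) value=3
Op 6: inc R0 by 4 -> R0=(6,1,0) value=7

Answer: 0 0 3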